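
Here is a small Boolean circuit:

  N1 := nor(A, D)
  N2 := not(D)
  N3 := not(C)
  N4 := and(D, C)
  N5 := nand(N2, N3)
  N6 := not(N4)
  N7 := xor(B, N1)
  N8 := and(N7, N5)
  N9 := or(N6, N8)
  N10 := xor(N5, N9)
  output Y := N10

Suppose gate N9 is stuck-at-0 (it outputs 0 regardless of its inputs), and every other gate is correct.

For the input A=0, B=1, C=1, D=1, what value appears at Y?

Propagate with N9 forced: N1=0, N2=0, N3=0, N4=1, N5=1, N6=0, N7=1, N8=1, N9=0 [stuck-at-0], N10=1.
So Y = 1. (Without the fault it would be 0.)

1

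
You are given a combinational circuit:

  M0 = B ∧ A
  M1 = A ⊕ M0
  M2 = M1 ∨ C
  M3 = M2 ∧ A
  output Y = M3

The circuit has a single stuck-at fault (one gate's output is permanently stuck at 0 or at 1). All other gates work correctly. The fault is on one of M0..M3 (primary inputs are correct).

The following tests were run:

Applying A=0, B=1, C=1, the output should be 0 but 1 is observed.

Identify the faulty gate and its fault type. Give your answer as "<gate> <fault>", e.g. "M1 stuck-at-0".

Fault-free values for test 1 (A=0, B=1, C=1): M0=0, M1=0, M2=1, M3=0, giving Y=0. Observed 1.
Test 1: faults giving observed 1 are {M3 stuck-at-1}.
Only M3 stuck-at-1 is consistent with every test.

M3 stuck-at-1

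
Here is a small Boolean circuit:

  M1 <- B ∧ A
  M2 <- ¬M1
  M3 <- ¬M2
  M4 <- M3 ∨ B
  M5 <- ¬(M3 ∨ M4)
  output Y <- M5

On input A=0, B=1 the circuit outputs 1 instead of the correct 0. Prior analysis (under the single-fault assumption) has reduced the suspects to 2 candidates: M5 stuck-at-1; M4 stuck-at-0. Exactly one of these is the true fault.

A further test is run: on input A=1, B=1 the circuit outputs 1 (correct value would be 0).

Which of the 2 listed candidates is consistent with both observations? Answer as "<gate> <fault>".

Evaluate each candidate on input A=1, B=1:
  M5 stuck-at-1: M1=1, M2=0, M3=1, M4=1, M5=1 [stuck-at-1] → 1 — matches
  M4 stuck-at-0: M1=1, M2=0, M3=1, M4=0 [stuck-at-0], M5=0 → 0 — eliminated
Only M5 stuck-at-1 reproduces the observed 1.

M5 stuck-at-1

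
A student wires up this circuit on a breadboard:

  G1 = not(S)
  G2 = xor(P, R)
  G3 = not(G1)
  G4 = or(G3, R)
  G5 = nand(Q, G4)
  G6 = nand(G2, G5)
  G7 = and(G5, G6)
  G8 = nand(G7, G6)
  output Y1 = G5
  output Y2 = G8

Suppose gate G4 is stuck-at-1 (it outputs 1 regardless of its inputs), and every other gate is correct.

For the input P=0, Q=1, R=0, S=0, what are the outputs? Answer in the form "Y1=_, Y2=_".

Y1=0, Y2=1

Propagate with G4 forced: G1=1, G2=0, G3=0, G4=1 [stuck-at-1], G5=0, G6=1, G7=0, G8=1.
So the outputs are Y1=0, Y2=1. (Without the fault they would be Y1=1, Y2=0.)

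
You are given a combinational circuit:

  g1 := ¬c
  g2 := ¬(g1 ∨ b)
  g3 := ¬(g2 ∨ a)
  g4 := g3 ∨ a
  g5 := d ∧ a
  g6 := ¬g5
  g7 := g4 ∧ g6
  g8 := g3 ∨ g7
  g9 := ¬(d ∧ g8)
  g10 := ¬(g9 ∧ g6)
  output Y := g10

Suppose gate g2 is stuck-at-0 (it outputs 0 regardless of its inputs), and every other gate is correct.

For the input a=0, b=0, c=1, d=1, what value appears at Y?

Propagate with g2 forced: g1=0, g2=0 [stuck-at-0], g3=1, g4=1, g5=0, g6=1, g7=1, g8=1, g9=0, g10=1.
So Y = 1. (Without the fault it would be 0.)

1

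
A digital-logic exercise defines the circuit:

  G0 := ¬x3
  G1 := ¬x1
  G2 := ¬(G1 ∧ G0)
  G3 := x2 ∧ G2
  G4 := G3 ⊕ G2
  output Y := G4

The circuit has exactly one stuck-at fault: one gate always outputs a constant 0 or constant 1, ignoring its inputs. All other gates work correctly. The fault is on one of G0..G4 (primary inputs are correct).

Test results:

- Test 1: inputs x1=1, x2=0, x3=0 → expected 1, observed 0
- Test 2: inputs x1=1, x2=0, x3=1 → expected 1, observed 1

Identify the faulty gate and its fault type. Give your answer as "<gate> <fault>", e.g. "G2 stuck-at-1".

Fault-free values for test 1 (x1=1, x2=0, x3=0): G0=1, G1=0, G2=1, G3=0, G4=1, giving Y=1. Observed 0.
Test 1: faults giving observed 0 are {G1 stuck-at-1, G2 stuck-at-0, G3 stuck-at-1, G4 stuck-at-0}.
Test 2 (x1=1, x2=0, x3=1): fault-free G0=0, G1=0, G2=1, G3=0, G4=1 → 1; observed 1. Eliminates G2 stuck-at-0, G3 stuck-at-1, G4 stuck-at-0.
Only G1 stuck-at-1 is consistent with every test.

G1 stuck-at-1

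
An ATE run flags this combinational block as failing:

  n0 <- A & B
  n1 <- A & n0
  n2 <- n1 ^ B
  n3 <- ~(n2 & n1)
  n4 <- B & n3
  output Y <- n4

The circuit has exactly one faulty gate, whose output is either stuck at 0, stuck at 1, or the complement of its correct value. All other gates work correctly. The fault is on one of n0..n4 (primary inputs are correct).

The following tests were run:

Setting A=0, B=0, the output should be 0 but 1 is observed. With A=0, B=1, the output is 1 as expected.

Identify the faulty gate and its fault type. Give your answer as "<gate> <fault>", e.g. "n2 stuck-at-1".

Fault-free values for test 1 (A=0, B=0): n0=0, n1=0, n2=0, n3=1, n4=0, giving Y=0. Observed 1.
Test 1: faults giving observed 1 are {n4 stuck-at-1, n4 inverted output}.
Test 2 (A=0, B=1): fault-free n0=0, n1=0, n2=1, n3=1, n4=1 → 1; observed 1. Eliminates n4 inverted output.
Only n4 stuck-at-1 is consistent with every test.

n4 stuck-at-1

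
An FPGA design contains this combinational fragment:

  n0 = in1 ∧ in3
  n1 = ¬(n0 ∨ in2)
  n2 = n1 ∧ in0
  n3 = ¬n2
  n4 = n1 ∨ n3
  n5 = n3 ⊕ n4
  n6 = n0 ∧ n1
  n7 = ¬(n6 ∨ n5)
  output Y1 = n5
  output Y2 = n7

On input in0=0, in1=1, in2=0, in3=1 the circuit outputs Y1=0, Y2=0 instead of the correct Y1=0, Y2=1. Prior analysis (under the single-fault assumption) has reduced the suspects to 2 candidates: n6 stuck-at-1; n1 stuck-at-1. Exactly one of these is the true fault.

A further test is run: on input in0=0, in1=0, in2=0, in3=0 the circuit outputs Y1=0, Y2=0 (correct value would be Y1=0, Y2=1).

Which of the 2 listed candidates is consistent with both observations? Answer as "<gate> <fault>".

n6 stuck-at-1

Evaluate each candidate on input in0=0, in1=0, in2=0, in3=0:
  n6 stuck-at-1: n0=0, n1=1, n2=0, n3=1, n4=1, n5=0, n6=1 [stuck-at-1], n7=0 → Y1=0, Y2=0 — matches
  n1 stuck-at-1: n0=0, n1=1 [stuck-at-1], n2=0, n3=1, n4=1, n5=0, n6=0, n7=1 → Y1=0, Y2=1 — eliminated
Only n6 stuck-at-1 reproduces the observed Y1=0, Y2=0.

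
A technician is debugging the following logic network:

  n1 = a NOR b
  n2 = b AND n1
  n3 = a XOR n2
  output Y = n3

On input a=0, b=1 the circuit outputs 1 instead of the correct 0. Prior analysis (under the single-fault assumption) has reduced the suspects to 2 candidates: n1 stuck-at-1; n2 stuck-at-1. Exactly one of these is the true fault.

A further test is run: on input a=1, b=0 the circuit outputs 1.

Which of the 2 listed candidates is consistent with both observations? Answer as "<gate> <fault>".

Evaluate each candidate on input a=1, b=0:
  n1 stuck-at-1: n1=1 [stuck-at-1], n2=0, n3=1 → 1 — matches
  n2 stuck-at-1: n1=0, n2=1 [stuck-at-1], n3=0 → 0 — eliminated
Only n1 stuck-at-1 reproduces the observed 1.

n1 stuck-at-1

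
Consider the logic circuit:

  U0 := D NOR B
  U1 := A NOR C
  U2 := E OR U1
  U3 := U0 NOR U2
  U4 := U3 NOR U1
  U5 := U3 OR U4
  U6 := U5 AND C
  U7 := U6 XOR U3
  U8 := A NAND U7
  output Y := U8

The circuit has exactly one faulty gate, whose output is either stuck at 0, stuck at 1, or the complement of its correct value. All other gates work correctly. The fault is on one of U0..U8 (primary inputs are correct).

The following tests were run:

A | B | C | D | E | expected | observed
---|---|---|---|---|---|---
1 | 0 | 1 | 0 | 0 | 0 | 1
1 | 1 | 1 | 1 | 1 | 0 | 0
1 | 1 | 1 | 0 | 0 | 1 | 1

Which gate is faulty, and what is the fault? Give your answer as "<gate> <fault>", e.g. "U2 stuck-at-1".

U0 stuck-at-0

Fault-free values for test 1 (A=1, B=0, C=1, D=0, E=0): U0=1, U1=0, U2=0, U3=0, U4=1, U5=1, U6=1, U7=1, U8=0, giving Y=0. Observed 1.
Test 1: faults giving observed 1 are {U0 stuck-at-0, U0 inverted output, U1 stuck-at-1, U1 inverted output, U3 stuck-at-1, U3 inverted output, U4 stuck-at-0, U4 inverted output, U5 stuck-at-0, U5 inverted output, U6 stuck-at-0, U6 inverted output, U7 stuck-at-0, U7 inverted output, U8 stuck-at-1, U8 inverted output}.
Test 2 (A=1, B=1, C=1, D=1, E=1): fault-free U0=0, U1=0, U2=1, U3=0, U4=1, U5=1, U6=1, U7=1, U8=0 → 0; observed 0. Eliminates U1 stuck-at-1, U1 inverted output, U3 stuck-at-1, U3 inverted output, U4 stuck-at-0, U4 inverted output, U5 stuck-at-0, U5 inverted output, U6 stuck-at-0, U6 inverted output, U7 stuck-at-0, U7 inverted output, U8 stuck-at-1, U8 inverted output.
Test 3 (A=1, B=1, C=1, D=0, E=0): fault-free U0=0, U1=0, U2=0, U3=1, U4=0, U5=1, U6=1, U7=0, U8=1 → 1; observed 1. Eliminates U0 inverted output.
Only U0 stuck-at-0 is consistent with every test.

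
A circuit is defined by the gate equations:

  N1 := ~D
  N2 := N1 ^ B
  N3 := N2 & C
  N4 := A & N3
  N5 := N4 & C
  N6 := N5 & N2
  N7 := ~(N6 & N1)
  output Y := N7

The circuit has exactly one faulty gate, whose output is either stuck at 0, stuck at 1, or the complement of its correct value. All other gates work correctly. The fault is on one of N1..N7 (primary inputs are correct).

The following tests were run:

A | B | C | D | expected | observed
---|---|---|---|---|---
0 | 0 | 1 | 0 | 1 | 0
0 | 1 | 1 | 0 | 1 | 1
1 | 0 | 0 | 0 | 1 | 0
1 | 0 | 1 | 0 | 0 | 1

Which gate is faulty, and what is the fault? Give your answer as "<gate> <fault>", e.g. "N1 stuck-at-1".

Fault-free values for test 1 (A=0, B=0, C=1, D=0): N1=1, N2=1, N3=1, N4=0, N5=0, N6=0, N7=1, giving Y=1. Observed 0.
Test 1: faults giving observed 0 are {N4 stuck-at-1, N4 inverted output, N5 stuck-at-1, N5 inverted output, N6 stuck-at-1, N6 inverted output, N7 stuck-at-0, N7 inverted output}.
Test 2 (A=0, B=1, C=1, D=0): fault-free N1=1, N2=0, N3=0, N4=0, N5=0, N6=0, N7=1 → 1; observed 1. Eliminates N6 stuck-at-1, N6 inverted output, N7 stuck-at-0, N7 inverted output.
Test 3 (A=1, B=0, C=0, D=0): fault-free N1=1, N2=1, N3=0, N4=0, N5=0, N6=0, N7=1 → 1; observed 0. Eliminates N4 stuck-at-1, N4 inverted output.
Test 4 (A=1, B=0, C=1, D=0): fault-free N1=1, N2=1, N3=1, N4=1, N5=1, N6=1, N7=0 → 0; observed 1. Eliminates N5 stuck-at-1.
Only N5 inverted output is consistent with every test.

N5 inverted output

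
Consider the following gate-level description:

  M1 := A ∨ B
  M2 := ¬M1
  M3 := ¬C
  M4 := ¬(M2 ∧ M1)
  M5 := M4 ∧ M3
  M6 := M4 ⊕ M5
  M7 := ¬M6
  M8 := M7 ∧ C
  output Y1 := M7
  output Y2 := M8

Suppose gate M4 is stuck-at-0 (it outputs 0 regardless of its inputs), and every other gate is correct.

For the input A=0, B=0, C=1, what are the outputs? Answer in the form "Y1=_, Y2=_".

Y1=1, Y2=1

Propagate with M4 forced: M1=0, M2=1, M3=0, M4=0 [stuck-at-0], M5=0, M6=0, M7=1, M8=1.
So the outputs are Y1=1, Y2=1. (Without the fault they would be Y1=0, Y2=0.)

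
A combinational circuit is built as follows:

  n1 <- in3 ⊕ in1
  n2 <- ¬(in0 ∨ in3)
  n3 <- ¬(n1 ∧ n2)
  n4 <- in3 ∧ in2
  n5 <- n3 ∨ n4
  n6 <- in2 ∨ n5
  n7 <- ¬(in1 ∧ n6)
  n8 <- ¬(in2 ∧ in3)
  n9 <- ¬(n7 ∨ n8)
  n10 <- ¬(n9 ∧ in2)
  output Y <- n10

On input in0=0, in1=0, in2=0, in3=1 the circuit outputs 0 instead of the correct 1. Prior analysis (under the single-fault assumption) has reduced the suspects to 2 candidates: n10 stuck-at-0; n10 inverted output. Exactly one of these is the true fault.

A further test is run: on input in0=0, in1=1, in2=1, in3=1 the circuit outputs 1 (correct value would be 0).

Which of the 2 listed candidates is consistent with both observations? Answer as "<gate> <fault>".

n10 inverted output

Evaluate each candidate on input in0=0, in1=1, in2=1, in3=1:
  n10 stuck-at-0: n1=0, n2=0, n3=1, n4=1, n5=1, n6=1, n7=0, n8=0, n9=1, n10=0 [stuck-at-0] → 0 — eliminated
  n10 inverted output: n1=0, n2=0, n3=1, n4=1, n5=1, n6=1, n7=0, n8=0, n9=1, n10=1 [inverted output] → 1 — matches
Only n10 inverted output reproduces the observed 1.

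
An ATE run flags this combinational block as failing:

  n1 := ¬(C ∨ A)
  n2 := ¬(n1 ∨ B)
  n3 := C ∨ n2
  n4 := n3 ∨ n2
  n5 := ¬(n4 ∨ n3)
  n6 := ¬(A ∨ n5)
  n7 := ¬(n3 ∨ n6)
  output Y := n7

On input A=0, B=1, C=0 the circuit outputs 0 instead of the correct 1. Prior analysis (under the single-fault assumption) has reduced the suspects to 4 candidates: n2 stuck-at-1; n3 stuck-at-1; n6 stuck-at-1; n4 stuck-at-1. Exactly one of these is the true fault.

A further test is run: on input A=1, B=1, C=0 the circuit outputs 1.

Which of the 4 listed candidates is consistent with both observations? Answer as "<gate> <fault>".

Evaluate each candidate on input A=1, B=1, C=0:
  n2 stuck-at-1: n1=0, n2=1 [stuck-at-1], n3=1, n4=1, n5=0, n6=0, n7=0 → 0 — eliminated
  n3 stuck-at-1: n1=0, n2=0, n3=1 [stuck-at-1], n4=1, n5=0, n6=0, n7=0 → 0 — eliminated
  n6 stuck-at-1: n1=0, n2=0, n3=0, n4=0, n5=1, n6=1 [stuck-at-1], n7=0 → 0 — eliminated
  n4 stuck-at-1: n1=0, n2=0, n3=0, n4=1 [stuck-at-1], n5=0, n6=0, n7=1 → 1 — matches
Only n4 stuck-at-1 reproduces the observed 1.

n4 stuck-at-1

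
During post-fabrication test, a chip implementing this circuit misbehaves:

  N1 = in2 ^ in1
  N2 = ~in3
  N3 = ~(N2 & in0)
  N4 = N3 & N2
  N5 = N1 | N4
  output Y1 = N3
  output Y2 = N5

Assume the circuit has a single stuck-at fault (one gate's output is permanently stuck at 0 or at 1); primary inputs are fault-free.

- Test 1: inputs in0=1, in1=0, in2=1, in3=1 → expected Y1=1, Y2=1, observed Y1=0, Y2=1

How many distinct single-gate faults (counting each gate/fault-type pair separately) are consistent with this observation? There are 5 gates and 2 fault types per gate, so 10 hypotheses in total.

Fault-free: N1=1, N2=0, N3=1, N4=0, N5=1 → Y1=1, Y2=1. Observed Y1=0, Y2=1.
  N1 stuck-at-0: output Y1=1, Y2=0 ✗
  N1 stuck-at-1: output Y1=1, Y2=1 ✗
  N2 stuck-at-0: output Y1=1, Y2=1 ✗
  N2 stuck-at-1: output Y1=0, Y2=1 ✓
  N3 stuck-at-0: output Y1=0, Y2=1 ✓
  N3 stuck-at-1: output Y1=1, Y2=1 ✗
  N4 stuck-at-0: output Y1=1, Y2=1 ✗
  N4 stuck-at-1: output Y1=1, Y2=1 ✗
  N5 stuck-at-0: output Y1=1, Y2=0 ✗
  N5 stuck-at-1: output Y1=1, Y2=1 ✗
Consistent faults: {N2 stuck-at-1, N3 stuck-at-0} — 2 in all.

2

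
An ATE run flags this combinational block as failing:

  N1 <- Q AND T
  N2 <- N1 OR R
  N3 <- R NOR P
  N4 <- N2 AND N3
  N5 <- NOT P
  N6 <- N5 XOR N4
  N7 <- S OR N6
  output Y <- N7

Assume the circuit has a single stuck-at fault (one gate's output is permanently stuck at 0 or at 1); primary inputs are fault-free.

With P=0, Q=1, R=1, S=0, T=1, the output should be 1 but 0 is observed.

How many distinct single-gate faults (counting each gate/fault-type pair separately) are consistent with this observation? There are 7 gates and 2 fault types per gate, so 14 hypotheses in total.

5

Fault-free: N1=1, N2=1, N3=0, N4=0, N5=1, N6=1, N7=1 → 1. Observed 0.
  N1 stuck-at-0: output 1 ✗
  N1 stuck-at-1: output 1 ✗
  N2 stuck-at-0: output 1 ✗
  N2 stuck-at-1: output 1 ✗
  N3 stuck-at-0: output 1 ✗
  N3 stuck-at-1: output 0 ✓
  N4 stuck-at-0: output 1 ✗
  N4 stuck-at-1: output 0 ✓
  N5 stuck-at-0: output 0 ✓
  N5 stuck-at-1: output 1 ✗
  N6 stuck-at-0: output 0 ✓
  N6 stuck-at-1: output 1 ✗
  N7 stuck-at-0: output 0 ✓
  N7 stuck-at-1: output 1 ✗
Consistent faults: {N3 stuck-at-1, N4 stuck-at-1, N5 stuck-at-0, N6 stuck-at-0, N7 stuck-at-0} — 5 in all.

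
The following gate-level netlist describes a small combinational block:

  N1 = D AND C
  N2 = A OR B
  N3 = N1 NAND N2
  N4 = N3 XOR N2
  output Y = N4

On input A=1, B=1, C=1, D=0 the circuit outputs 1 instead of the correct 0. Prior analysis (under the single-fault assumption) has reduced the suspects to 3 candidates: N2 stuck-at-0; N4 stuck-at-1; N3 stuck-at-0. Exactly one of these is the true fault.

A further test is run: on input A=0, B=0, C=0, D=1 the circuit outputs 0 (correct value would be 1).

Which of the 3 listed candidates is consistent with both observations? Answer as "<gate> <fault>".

N3 stuck-at-0

Evaluate each candidate on input A=0, B=0, C=0, D=1:
  N2 stuck-at-0: N1=0, N2=0 [stuck-at-0], N3=1, N4=1 → 1 — eliminated
  N4 stuck-at-1: N1=0, N2=0, N3=1, N4=1 [stuck-at-1] → 1 — eliminated
  N3 stuck-at-0: N1=0, N2=0, N3=0 [stuck-at-0], N4=0 → 0 — matches
Only N3 stuck-at-0 reproduces the observed 0.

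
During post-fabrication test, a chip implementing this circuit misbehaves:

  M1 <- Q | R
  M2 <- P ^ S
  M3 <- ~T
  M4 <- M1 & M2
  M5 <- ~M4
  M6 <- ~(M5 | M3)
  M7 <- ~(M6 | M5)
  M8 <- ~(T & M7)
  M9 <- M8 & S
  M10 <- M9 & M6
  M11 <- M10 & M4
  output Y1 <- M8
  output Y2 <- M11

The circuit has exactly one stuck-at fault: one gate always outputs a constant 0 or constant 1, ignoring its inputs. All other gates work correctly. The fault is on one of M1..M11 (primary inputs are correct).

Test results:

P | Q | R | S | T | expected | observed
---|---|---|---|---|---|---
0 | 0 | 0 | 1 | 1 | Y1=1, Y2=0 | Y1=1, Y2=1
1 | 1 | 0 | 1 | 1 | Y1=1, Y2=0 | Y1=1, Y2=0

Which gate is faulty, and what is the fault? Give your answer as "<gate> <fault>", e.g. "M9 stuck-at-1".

M1 stuck-at-1

Fault-free values for test 1 (P=0, Q=0, R=0, S=1, T=1): M1=0, M2=1, M3=0, M4=0, M5=1, M6=0, M7=0, M8=1, M9=1, M10=0, M11=0, giving Y1=1, Y2=0. Observed Y1=1, Y2=1.
Test 1: faults giving observed Y1=1, Y2=1 are {M1 stuck-at-1, M4 stuck-at-1, M11 stuck-at-1}.
Test 2 (P=1, Q=1, R=0, S=1, T=1): fault-free M1=1, M2=0, M3=0, M4=0, M5=1, M6=0, M7=0, M8=1, M9=1, M10=0, M11=0 → Y1=1, Y2=0; observed Y1=1, Y2=0. Eliminates M4 stuck-at-1, M11 stuck-at-1.
Only M1 stuck-at-1 is consistent with every test.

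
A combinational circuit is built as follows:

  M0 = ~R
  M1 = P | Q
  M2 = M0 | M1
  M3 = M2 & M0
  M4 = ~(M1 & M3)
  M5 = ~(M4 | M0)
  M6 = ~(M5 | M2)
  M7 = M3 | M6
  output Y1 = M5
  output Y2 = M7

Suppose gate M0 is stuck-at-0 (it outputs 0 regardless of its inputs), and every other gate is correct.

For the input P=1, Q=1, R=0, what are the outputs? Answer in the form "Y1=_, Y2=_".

Y1=0, Y2=0

Propagate with M0 forced: M0=0 [stuck-at-0], M1=1, M2=1, M3=0, M4=1, M5=0, M6=0, M7=0.
So the outputs are Y1=0, Y2=0. (Without the fault they would be Y1=0, Y2=1.)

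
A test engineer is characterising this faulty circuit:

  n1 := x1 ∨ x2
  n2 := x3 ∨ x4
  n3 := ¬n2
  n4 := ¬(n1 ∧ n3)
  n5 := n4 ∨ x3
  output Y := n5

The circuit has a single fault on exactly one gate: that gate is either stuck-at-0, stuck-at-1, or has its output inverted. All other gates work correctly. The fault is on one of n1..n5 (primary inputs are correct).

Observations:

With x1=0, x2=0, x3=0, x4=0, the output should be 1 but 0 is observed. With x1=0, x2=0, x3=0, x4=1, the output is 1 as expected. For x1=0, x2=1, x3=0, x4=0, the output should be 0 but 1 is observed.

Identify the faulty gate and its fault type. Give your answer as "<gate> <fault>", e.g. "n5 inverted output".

Fault-free values for test 1 (x1=0, x2=0, x3=0, x4=0): n1=0, n2=0, n3=1, n4=1, n5=1, giving Y=1. Observed 0.
Test 1: faults giving observed 0 are {n1 stuck-at-1, n1 inverted output, n4 stuck-at-0, n4 inverted output, n5 stuck-at-0, n5 inverted output}.
Test 2 (x1=0, x2=0, x3=0, x4=1): fault-free n1=0, n2=1, n3=0, n4=1, n5=1 → 1; observed 1. Eliminates n4 stuck-at-0, n4 inverted output, n5 stuck-at-0, n5 inverted output.
Test 3 (x1=0, x2=1, x3=0, x4=0): fault-free n1=1, n2=0, n3=1, n4=0, n5=0 → 0; observed 1. Eliminates n1 stuck-at-1.
Only n1 inverted output is consistent with every test.

n1 inverted output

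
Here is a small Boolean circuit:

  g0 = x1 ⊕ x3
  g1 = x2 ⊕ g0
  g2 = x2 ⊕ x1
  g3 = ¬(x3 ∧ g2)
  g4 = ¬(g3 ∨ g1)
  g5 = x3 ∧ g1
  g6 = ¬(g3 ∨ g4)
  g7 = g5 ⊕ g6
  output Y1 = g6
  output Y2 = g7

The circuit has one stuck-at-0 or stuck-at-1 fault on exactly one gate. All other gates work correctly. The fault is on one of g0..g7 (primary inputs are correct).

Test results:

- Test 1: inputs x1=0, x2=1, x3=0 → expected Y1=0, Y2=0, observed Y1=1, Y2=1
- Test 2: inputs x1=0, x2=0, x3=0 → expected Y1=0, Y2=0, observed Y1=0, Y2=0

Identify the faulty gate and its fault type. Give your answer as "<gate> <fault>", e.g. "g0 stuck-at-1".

g3 stuck-at-0

Fault-free values for test 1 (x1=0, x2=1, x3=0): g0=0, g1=1, g2=1, g3=1, g4=0, g5=0, g6=0, g7=0, giving Y1=0, Y2=0. Observed Y1=1, Y2=1.
Test 1: faults giving observed Y1=1, Y2=1 are {g3 stuck-at-0, g6 stuck-at-1}.
Test 2 (x1=0, x2=0, x3=0): fault-free g0=0, g1=0, g2=0, g3=1, g4=0, g5=0, g6=0, g7=0 → Y1=0, Y2=0; observed Y1=0, Y2=0. Eliminates g6 stuck-at-1.
Only g3 stuck-at-0 is consistent with every test.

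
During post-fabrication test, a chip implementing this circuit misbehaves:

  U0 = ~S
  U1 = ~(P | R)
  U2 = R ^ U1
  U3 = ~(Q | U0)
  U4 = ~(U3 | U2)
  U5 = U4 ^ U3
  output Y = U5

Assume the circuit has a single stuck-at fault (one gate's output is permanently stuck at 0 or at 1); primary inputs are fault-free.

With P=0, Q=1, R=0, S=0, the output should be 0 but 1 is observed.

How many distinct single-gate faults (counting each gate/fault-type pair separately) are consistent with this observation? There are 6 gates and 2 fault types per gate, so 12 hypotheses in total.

Fault-free: U0=1, U1=1, U2=1, U3=0, U4=0, U5=0 → 0. Observed 1.
  U0 stuck-at-0: output 0 ✗
  U0 stuck-at-1: output 0 ✗
  U1 stuck-at-0: output 1 ✓
  U1 stuck-at-1: output 0 ✗
  U2 stuck-at-0: output 1 ✓
  U2 stuck-at-1: output 0 ✗
  U3 stuck-at-0: output 0 ✗
  U3 stuck-at-1: output 1 ✓
  U4 stuck-at-0: output 0 ✗
  U4 stuck-at-1: output 1 ✓
  U5 stuck-at-0: output 0 ✗
  U5 stuck-at-1: output 1 ✓
Consistent faults: {U1 stuck-at-0, U2 stuck-at-0, U3 stuck-at-1, U4 stuck-at-1, U5 stuck-at-1} — 5 in all.

5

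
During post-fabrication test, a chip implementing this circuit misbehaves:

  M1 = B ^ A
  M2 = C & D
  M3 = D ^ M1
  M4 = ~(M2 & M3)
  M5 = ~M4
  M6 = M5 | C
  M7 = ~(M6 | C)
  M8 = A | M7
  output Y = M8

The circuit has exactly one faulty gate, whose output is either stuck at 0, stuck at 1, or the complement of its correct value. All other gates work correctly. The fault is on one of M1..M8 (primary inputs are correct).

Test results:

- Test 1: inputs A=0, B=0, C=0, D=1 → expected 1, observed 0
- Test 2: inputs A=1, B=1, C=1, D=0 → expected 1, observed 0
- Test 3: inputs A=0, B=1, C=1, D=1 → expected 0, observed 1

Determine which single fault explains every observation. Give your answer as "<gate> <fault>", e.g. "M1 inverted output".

M8 inverted output

Fault-free values for test 1 (A=0, B=0, C=0, D=1): M1=0, M2=0, M3=1, M4=1, M5=0, M6=0, M7=1, M8=1, giving Y=1. Observed 0.
Test 1: faults giving observed 0 are {M2 stuck-at-1, M2 inverted output, M4 stuck-at-0, M4 inverted output, M5 stuck-at-1, M5 inverted output, M6 stuck-at-1, M6 inverted output, M7 stuck-at-0, M7 inverted output, M8 stuck-at-0, M8 inverted output}.
Test 2 (A=1, B=1, C=1, D=0): fault-free M1=0, M2=0, M3=0, M4=1, M5=0, M6=1, M7=0, M8=1 → 1; observed 0. Eliminates M2 stuck-at-1, M2 inverted output, M4 stuck-at-0, M4 inverted output, M5 stuck-at-1, M5 inverted output, M6 stuck-at-1, M6 inverted output, M7 stuck-at-0, M7 inverted output.
Test 3 (A=0, B=1, C=1, D=1): fault-free M1=1, M2=1, M3=0, M4=1, M5=0, M6=1, M7=0, M8=0 → 0; observed 1. Eliminates M8 stuck-at-0.
Only M8 inverted output is consistent with every test.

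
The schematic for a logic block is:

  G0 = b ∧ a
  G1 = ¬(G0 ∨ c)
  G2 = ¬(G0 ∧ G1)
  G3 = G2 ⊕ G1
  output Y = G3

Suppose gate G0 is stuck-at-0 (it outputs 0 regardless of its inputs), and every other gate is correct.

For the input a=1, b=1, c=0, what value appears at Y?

Propagate with G0 forced: G0=0 [stuck-at-0], G1=1, G2=1, G3=0.
So Y = 0. (Without the fault it would be 1.)

0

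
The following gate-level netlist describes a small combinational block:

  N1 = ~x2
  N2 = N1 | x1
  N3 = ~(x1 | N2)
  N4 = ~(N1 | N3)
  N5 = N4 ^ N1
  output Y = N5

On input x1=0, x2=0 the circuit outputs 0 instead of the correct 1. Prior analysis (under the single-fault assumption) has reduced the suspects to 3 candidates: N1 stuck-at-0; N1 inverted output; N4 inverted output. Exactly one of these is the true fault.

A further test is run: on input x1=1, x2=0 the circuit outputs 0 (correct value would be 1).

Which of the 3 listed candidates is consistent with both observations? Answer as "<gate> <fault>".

Evaluate each candidate on input x1=1, x2=0:
  N1 stuck-at-0: N1=0 [stuck-at-0], N2=1, N3=0, N4=1, N5=1 → 1 — eliminated
  N1 inverted output: N1=0 [inverted output], N2=1, N3=0, N4=1, N5=1 → 1 — eliminated
  N4 inverted output: N1=1, N2=1, N3=0, N4=1 [inverted output], N5=0 → 0 — matches
Only N4 inverted output reproduces the observed 0.

N4 inverted output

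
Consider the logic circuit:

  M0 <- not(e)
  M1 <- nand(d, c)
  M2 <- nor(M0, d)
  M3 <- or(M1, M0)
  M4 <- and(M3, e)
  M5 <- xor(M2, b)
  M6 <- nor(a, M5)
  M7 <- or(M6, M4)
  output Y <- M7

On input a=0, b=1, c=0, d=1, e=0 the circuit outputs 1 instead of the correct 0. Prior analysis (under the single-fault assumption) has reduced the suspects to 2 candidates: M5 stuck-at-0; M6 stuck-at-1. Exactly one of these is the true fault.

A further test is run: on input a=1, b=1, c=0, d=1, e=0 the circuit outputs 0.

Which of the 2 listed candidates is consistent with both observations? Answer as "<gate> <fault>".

Evaluate each candidate on input a=1, b=1, c=0, d=1, e=0:
  M5 stuck-at-0: M0=1, M1=1, M2=0, M3=1, M4=0, M5=0 [stuck-at-0], M6=0, M7=0 → 0 — matches
  M6 stuck-at-1: M0=1, M1=1, M2=0, M3=1, M4=0, M5=1, M6=1 [stuck-at-1], M7=1 → 1 — eliminated
Only M5 stuck-at-0 reproduces the observed 0.

M5 stuck-at-0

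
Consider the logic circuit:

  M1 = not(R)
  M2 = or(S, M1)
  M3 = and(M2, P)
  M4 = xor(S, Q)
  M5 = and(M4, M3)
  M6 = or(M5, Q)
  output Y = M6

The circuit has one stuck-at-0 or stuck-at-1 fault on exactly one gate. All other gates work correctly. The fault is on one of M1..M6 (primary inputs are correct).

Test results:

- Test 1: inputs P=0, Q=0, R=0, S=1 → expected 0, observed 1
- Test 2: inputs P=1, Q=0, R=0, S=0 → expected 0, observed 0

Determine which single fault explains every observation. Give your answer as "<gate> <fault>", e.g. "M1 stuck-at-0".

M3 stuck-at-1

Fault-free values for test 1 (P=0, Q=0, R=0, S=1): M1=1, M2=1, M3=0, M4=1, M5=0, M6=0, giving Y=0. Observed 1.
Test 1: faults giving observed 1 are {M3 stuck-at-1, M5 stuck-at-1, M6 stuck-at-1}.
Test 2 (P=1, Q=0, R=0, S=0): fault-free M1=1, M2=1, M3=1, M4=0, M5=0, M6=0 → 0; observed 0. Eliminates M5 stuck-at-1, M6 stuck-at-1.
Only M3 stuck-at-1 is consistent with every test.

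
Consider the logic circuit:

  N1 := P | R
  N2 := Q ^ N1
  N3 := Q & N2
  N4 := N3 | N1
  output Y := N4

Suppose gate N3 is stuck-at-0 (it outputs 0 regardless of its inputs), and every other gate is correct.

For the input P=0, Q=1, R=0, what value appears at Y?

0

Propagate with N3 forced: N1=0, N2=1, N3=0 [stuck-at-0], N4=0.
So Y = 0. (Without the fault it would be 1.)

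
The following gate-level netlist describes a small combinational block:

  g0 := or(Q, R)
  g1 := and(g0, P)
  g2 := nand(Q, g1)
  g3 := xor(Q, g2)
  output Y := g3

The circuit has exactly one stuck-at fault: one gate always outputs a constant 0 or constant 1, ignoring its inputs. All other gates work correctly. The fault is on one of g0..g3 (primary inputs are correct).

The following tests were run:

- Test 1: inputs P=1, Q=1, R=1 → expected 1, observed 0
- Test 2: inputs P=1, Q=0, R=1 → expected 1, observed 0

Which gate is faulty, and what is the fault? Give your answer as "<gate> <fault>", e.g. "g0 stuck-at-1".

Fault-free values for test 1 (P=1, Q=1, R=1): g0=1, g1=1, g2=0, g3=1, giving Y=1. Observed 0.
Test 1: faults giving observed 0 are {g0 stuck-at-0, g1 stuck-at-0, g2 stuck-at-1, g3 stuck-at-0}.
Test 2 (P=1, Q=0, R=1): fault-free g0=1, g1=1, g2=1, g3=1 → 1; observed 0. Eliminates g0 stuck-at-0, g1 stuck-at-0, g2 stuck-at-1.
Only g3 stuck-at-0 is consistent with every test.

g3 stuck-at-0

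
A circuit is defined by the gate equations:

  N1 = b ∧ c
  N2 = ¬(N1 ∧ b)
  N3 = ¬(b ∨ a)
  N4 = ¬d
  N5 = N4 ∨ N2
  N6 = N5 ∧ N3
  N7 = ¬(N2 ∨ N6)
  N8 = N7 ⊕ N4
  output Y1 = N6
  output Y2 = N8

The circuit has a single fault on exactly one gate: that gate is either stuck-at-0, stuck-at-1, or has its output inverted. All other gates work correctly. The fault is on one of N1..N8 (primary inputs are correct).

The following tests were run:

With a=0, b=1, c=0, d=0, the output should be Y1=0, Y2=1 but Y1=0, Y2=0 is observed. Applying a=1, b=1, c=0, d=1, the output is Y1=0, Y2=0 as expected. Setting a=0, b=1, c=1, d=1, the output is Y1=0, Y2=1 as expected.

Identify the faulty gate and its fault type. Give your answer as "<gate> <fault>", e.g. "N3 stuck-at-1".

Fault-free values for test 1 (a=0, b=1, c=0, d=0): N1=0, N2=1, N3=0, N4=1, N5=1, N6=0, N7=0, N8=1, giving Y1=0, Y2=1. Observed Y1=0, Y2=0.
Test 1: faults giving observed Y1=0, Y2=0 are {N1 stuck-at-1, N1 inverted output, N2 stuck-at-0, N2 inverted output, N4 stuck-at-0, N4 inverted output, N7 stuck-at-1, N7 inverted output, N8 stuck-at-0, N8 inverted output}.
Test 2 (a=1, b=1, c=0, d=1): fault-free N1=0, N2=1, N3=0, N4=0, N5=1, N6=0, N7=0, N8=0 → Y1=0, Y2=0; observed Y1=0, Y2=0. Eliminates N1 stuck-at-1, N1 inverted output, N2 stuck-at-0, N2 inverted output, N4 inverted output, N7 stuck-at-1, N7 inverted output, N8 inverted output.
Test 3 (a=0, b=1, c=1, d=1): fault-free N1=1, N2=0, N3=0, N4=0, N5=0, N6=0, N7=1, N8=1 → Y1=0, Y2=1; observed Y1=0, Y2=1. Eliminates N8 stuck-at-0.
Only N4 stuck-at-0 is consistent with every test.

N4 stuck-at-0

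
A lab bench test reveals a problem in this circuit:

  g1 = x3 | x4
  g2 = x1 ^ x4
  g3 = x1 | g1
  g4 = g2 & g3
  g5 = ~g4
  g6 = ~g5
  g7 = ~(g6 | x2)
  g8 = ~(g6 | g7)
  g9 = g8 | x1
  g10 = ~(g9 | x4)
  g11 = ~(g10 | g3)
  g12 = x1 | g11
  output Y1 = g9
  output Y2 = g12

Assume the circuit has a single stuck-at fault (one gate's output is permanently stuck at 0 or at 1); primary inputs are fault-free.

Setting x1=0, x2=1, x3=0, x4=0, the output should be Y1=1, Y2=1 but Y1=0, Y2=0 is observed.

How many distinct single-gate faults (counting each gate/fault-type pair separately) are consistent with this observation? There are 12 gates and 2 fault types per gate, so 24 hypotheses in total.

6

Fault-free: g1=0, g2=0, g3=0, g4=0, g5=1, g6=0, g7=0, g8=1, g9=1, g10=0, g11=1, g12=1 → Y1=1, Y2=1. Observed Y1=0, Y2=0.
  g1: none of the 2 fault types match ✗
  g2: none of the 2 fault types match ✗
  g3: none of the 2 fault types match ✗
  g4: stuck-at-1 ✓; others ✗
  g5: stuck-at-0 ✓; others ✗
  g6: stuck-at-1 ✓; others ✗
  g7: stuck-at-1 ✓; others ✗
  g8: stuck-at-0 ✓; others ✗
  g9: stuck-at-0 ✓; others ✗
  g10: none of the 2 fault types match ✗
  g11: none of the 2 fault types match ✗
  g12: none of the 2 fault types match ✗
Consistent faults: {g4 stuck-at-1, g5 stuck-at-0, g6 stuck-at-1, g7 stuck-at-1, g8 stuck-at-0, g9 stuck-at-0} — 6 in all.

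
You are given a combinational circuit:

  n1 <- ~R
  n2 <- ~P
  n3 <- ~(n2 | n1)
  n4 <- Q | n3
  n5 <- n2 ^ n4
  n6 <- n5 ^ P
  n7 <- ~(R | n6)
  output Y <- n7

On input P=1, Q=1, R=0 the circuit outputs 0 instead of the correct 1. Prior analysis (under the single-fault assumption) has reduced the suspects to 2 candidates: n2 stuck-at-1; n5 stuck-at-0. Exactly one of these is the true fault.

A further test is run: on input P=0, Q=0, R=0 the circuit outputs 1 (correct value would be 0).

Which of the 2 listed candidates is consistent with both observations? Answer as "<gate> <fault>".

Evaluate each candidate on input P=0, Q=0, R=0:
  n2 stuck-at-1: n1=1, n2=1 [stuck-at-1], n3=0, n4=0, n5=1, n6=1, n7=0 → 0 — eliminated
  n5 stuck-at-0: n1=1, n2=1, n3=0, n4=0, n5=0 [stuck-at-0], n6=0, n7=1 → 1 — matches
Only n5 stuck-at-0 reproduces the observed 1.

n5 stuck-at-0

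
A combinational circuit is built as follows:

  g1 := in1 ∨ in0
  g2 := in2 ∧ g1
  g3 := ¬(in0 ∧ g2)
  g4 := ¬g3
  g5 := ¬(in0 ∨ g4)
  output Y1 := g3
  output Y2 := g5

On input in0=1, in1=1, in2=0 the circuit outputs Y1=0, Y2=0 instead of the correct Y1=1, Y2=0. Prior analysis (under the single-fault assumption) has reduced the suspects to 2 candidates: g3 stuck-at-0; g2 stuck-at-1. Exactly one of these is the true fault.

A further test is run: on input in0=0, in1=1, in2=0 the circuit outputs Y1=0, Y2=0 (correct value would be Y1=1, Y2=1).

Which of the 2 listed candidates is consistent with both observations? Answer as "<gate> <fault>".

g3 stuck-at-0

Evaluate each candidate on input in0=0, in1=1, in2=0:
  g3 stuck-at-0: g1=1, g2=0, g3=0 [stuck-at-0], g4=1, g5=0 → Y1=0, Y2=0 — matches
  g2 stuck-at-1: g1=1, g2=1 [stuck-at-1], g3=1, g4=0, g5=1 → Y1=1, Y2=1 — eliminated
Only g3 stuck-at-0 reproduces the observed Y1=0, Y2=0.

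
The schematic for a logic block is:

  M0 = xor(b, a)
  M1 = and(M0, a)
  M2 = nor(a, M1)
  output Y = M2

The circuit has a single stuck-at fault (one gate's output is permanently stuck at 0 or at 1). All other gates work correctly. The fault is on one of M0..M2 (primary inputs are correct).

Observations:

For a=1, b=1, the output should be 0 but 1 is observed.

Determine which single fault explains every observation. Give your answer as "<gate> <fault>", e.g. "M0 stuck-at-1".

M2 stuck-at-1

Fault-free values for test 1 (a=1, b=1): M0=0, M1=0, M2=0, giving Y=0. Observed 1.
Test 1: faults giving observed 1 are {M2 stuck-at-1}.
Only M2 stuck-at-1 is consistent with every test.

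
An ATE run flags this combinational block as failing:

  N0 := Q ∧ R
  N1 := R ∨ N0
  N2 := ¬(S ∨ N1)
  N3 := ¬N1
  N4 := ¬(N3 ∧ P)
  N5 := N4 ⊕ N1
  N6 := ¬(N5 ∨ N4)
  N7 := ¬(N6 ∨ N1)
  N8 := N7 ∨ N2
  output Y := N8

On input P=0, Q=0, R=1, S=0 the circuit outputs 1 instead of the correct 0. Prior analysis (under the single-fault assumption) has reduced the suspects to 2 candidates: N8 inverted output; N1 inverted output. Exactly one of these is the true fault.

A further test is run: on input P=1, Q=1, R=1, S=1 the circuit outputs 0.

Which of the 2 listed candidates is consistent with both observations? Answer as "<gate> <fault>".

Evaluate each candidate on input P=1, Q=1, R=1, S=1:
  N8 inverted output: N0=1, N1=1, N2=0, N3=0, N4=1, N5=0, N6=0, N7=0, N8=1 [inverted output] → 1 — eliminated
  N1 inverted output: N0=1, N1=0 [inverted output], N2=0, N3=1, N4=0, N5=0, N6=1, N7=0, N8=0 → 0 — matches
Only N1 inverted output reproduces the observed 0.

N1 inverted output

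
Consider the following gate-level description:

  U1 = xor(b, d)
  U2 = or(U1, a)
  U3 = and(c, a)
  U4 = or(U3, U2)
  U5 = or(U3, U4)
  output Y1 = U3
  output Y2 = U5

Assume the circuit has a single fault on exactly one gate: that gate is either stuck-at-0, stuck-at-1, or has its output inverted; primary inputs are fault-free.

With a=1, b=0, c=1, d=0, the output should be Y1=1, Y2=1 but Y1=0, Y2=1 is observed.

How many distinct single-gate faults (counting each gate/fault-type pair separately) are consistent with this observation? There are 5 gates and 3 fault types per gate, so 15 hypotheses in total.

Fault-free: U1=0, U2=1, U3=1, U4=1, U5=1 → Y1=1, Y2=1. Observed Y1=0, Y2=1.
  U1: none of the 3 fault types match ✗
  U2: none of the 3 fault types match ✗
  U3: stuck-at-0, inverted output ✓; others ✗
  U4: none of the 3 fault types match ✗
  U5: none of the 3 fault types match ✗
Consistent faults: {U3 stuck-at-0, U3 inverted output} — 2 in all.

2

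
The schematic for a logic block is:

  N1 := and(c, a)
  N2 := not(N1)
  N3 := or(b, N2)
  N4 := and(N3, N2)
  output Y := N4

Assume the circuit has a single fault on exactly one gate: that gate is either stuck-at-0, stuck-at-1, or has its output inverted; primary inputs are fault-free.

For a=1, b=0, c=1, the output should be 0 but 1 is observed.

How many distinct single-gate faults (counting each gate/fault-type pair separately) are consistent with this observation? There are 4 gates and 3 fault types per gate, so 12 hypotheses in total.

Fault-free: N1=1, N2=0, N3=0, N4=0 → 0. Observed 1.
  N1 stuck-at-0: output 1 ✓
  N1 stuck-at-1: output 0 ✗
  N1 inverted output: output 1 ✓
  N2 stuck-at-0: output 0 ✗
  N2 stuck-at-1: output 1 ✓
  N2 inverted output: output 1 ✓
  N3 stuck-at-0: output 0 ✗
  N3 stuck-at-1: output 0 ✗
  N3 inverted output: output 0 ✗
  N4 stuck-at-0: output 0 ✗
  N4 stuck-at-1: output 1 ✓
  N4 inverted output: output 1 ✓
Consistent faults: {N1 stuck-at-0, N1 inverted output, N2 stuck-at-1, N2 inverted output, N4 stuck-at-1, N4 inverted output} — 6 in all.

6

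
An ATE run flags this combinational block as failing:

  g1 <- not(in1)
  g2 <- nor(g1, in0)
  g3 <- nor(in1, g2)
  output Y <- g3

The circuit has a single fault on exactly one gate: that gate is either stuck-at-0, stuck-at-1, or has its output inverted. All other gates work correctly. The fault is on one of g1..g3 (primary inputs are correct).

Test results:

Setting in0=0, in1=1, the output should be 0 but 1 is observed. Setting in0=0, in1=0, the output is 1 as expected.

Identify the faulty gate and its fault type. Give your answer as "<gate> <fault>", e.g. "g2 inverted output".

g3 stuck-at-1

Fault-free values for test 1 (in0=0, in1=1): g1=0, g2=1, g3=0, giving Y=0. Observed 1.
Test 1: faults giving observed 1 are {g3 stuck-at-1, g3 inverted output}.
Test 2 (in0=0, in1=0): fault-free g1=1, g2=0, g3=1 → 1; observed 1. Eliminates g3 inverted output.
Only g3 stuck-at-1 is consistent with every test.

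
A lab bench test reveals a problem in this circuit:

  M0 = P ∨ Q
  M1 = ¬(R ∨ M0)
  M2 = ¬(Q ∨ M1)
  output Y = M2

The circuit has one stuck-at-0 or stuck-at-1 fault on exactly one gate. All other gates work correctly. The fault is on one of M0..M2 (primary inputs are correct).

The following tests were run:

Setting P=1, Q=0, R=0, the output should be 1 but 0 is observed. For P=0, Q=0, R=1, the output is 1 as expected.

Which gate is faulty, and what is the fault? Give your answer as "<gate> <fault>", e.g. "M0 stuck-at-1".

Fault-free values for test 1 (P=1, Q=0, R=0): M0=1, M1=0, M2=1, giving Y=1. Observed 0.
Test 1: faults giving observed 0 are {M0 stuck-at-0, M1 stuck-at-1, M2 stuck-at-0}.
Test 2 (P=0, Q=0, R=1): fault-free M0=0, M1=0, M2=1 → 1; observed 1. Eliminates M1 stuck-at-1, M2 stuck-at-0.
Only M0 stuck-at-0 is consistent with every test.

M0 stuck-at-0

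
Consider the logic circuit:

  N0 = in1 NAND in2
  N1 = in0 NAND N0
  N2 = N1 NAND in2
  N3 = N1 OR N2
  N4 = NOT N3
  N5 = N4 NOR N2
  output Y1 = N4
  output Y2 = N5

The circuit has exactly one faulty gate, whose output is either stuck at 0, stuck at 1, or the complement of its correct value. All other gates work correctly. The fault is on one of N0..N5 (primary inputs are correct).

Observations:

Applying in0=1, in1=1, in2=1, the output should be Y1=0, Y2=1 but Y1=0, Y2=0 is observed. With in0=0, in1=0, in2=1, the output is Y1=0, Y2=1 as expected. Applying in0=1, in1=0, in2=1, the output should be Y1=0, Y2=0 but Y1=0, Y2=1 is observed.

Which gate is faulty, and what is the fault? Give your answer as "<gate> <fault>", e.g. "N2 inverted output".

N0 inverted output

Fault-free values for test 1 (in0=1, in1=1, in2=1): N0=0, N1=1, N2=0, N3=1, N4=0, N5=1, giving Y1=0, Y2=1. Observed Y1=0, Y2=0.
Test 1: faults giving observed Y1=0, Y2=0 are {N0 stuck-at-1, N0 inverted output, N1 stuck-at-0, N1 inverted output, N2 stuck-at-1, N2 inverted output, N5 stuck-at-0, N5 inverted output}.
Test 2 (in0=0, in1=0, in2=1): fault-free N0=1, N1=1, N2=0, N3=1, N4=0, N5=1 → Y1=0, Y2=1; observed Y1=0, Y2=1. Eliminates N1 stuck-at-0, N1 inverted output, N2 stuck-at-1, N2 inverted output, N5 stuck-at-0, N5 inverted output.
Test 3 (in0=1, in1=0, in2=1): fault-free N0=1, N1=0, N2=1, N3=1, N4=0, N5=0 → Y1=0, Y2=0; observed Y1=0, Y2=1. Eliminates N0 stuck-at-1.
Only N0 inverted output is consistent with every test.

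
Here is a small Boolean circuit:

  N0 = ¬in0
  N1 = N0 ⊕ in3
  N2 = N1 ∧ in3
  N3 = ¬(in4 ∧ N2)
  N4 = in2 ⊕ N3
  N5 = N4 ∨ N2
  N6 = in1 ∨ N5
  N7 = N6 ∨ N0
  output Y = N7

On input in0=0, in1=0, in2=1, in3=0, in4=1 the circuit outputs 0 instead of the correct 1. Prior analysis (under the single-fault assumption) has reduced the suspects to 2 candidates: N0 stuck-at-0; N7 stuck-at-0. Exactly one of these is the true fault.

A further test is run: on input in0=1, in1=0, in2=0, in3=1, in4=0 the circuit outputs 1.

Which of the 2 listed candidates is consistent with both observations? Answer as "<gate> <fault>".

Evaluate each candidate on input in0=1, in1=0, in2=0, in3=1, in4=0:
  N0 stuck-at-0: N0=0 [stuck-at-0], N1=1, N2=1, N3=1, N4=1, N5=1, N6=1, N7=1 → 1 — matches
  N7 stuck-at-0: N0=0, N1=1, N2=1, N3=1, N4=1, N5=1, N6=1, N7=0 [stuck-at-0] → 0 — eliminated
Only N0 stuck-at-0 reproduces the observed 1.

N0 stuck-at-0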